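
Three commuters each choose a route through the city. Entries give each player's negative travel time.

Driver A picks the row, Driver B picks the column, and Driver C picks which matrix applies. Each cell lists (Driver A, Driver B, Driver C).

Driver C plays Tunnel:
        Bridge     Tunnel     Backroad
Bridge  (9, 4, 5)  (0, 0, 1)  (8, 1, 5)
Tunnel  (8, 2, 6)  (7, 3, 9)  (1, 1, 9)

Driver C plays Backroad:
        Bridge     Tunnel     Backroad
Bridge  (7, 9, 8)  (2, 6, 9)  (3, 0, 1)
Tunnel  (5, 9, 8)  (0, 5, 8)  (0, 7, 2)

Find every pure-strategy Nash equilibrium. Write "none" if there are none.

(Bridge, Bridge, Tunnel): Driver C can switch to Backroad (5 → 8). Not NE.
(Bridge, Bridge, Backroad): Driver A gets 7, best alternative 5; Driver B gets 9, best alternative 6; Driver C gets 8, best alternative 5. No profitable deviation — NE.
(Bridge, Tunnel, Tunnel): Driver A can switch to Tunnel (0 → 7). Not NE.
(Bridge, Tunnel, Backroad): Driver B can switch to Bridge (6 → 9). Not NE.
(Bridge, Backroad, Tunnel): Driver B can switch to Bridge (1 → 4). Not NE.
(Bridge, Backroad, Backroad): Driver B can switch to Bridge (0 → 9). Not NE.
(Tunnel, Bridge, Tunnel): Driver A can switch to Bridge (8 → 9). Not NE.
(Tunnel, Bridge, Backroad): Driver A can switch to Bridge (5 → 7). Not NE.
(Tunnel, Tunnel, Tunnel): Driver A gets 7, best alternative 0; Driver B gets 3, best alternative 2; Driver C gets 9, best alternative 8. No profitable deviation — NE.
(Tunnel, Tunnel, Backroad): Driver A can switch to Bridge (0 → 2). Not NE.
(Tunnel, Backroad, Tunnel): Driver A can switch to Bridge (1 → 8). Not NE.
(Tunnel, Backroad, Backroad): Driver A can switch to Bridge (0 → 3). Not NE.

The pure Nash equilibria are (Bridge, Bridge, Backroad) and (Tunnel, Tunnel, Tunnel).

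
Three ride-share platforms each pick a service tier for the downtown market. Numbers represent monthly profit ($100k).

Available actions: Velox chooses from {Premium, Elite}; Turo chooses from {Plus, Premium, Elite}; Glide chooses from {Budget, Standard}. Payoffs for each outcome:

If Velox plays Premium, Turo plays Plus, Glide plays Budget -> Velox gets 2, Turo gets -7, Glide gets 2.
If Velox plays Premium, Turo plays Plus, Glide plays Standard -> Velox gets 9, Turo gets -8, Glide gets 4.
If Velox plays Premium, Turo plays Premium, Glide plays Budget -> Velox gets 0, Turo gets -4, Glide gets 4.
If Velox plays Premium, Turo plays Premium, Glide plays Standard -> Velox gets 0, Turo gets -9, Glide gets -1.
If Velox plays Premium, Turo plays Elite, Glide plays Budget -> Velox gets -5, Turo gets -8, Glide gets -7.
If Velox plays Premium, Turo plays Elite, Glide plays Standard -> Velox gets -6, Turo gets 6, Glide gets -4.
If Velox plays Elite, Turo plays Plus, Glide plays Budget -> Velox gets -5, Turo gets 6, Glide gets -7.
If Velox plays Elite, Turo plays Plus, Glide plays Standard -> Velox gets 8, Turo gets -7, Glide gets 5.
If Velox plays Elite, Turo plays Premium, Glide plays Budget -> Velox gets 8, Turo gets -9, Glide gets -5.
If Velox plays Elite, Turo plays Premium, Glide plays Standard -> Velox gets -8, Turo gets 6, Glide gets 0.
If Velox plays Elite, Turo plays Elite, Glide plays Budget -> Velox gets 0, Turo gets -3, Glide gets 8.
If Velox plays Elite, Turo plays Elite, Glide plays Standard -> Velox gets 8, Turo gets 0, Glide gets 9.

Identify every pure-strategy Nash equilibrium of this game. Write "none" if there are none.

none

Velox against (Plus, Budget): payoffs 2, -5 → best response Premium.
Velox against (Plus, Standard): payoffs 9, 8 → best response Premium.
Velox against (Premium, Budget): payoffs 0, 8 → best response Elite.
Velox against (Premium, Standard): payoffs 0, -8 → best response Premium.
Velox against (Elite, Budget): payoffs -5, 0 → best response Elite.
Velox against (Elite, Standard): payoffs -6, 8 → best response Elite.
Turo against (Premium, Budget): payoffs -7, -4, -8 → best response Premium.
Turo against (Premium, Standard): payoffs -8, -9, 6 → best response Elite.
Turo against (Elite, Budget): payoffs 6, -9, -3 → best response Plus.
Turo against (Elite, Standard): payoffs -7, 6, 0 → best response Premium.
Glide against (Premium, Plus): payoffs 2, 4 → best response Standard.
Glide against (Premium, Premium): payoffs 4, -1 → best response Budget.
Glide against (Premium, Elite): payoffs -7, -4 → best response Standard.
Glide against (Elite, Plus): payoffs -7, 5 → best response Standard.
Glide against (Elite, Premium): payoffs -5, 0 → best response Standard.
Glide against (Elite, Elite): payoffs 8, 9 → best response Standard.
No profile is a mutual best response for all players.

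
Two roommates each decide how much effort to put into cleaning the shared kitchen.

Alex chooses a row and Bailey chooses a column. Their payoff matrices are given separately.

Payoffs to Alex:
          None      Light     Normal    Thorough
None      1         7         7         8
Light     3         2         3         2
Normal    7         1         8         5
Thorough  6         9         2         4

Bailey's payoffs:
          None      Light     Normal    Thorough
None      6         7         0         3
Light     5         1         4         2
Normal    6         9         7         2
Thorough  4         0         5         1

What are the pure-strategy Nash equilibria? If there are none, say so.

Mark each player's best response to every combination of opponents' strategies; a profile where every player is best-responding is a pure Nash equilibrium.
Alex against None: payoffs 1, 3, 7, 6 → best response Normal.
Alex against Light: payoffs 7, 2, 1, 9 → best response Thorough.
Alex against Normal: payoffs 7, 3, 8, 2 → best response Normal.
Alex against Thorough: payoffs 8, 2, 5, 4 → best response None.
Bailey against None: payoffs 6, 7, 0, 3 → best response Light.
Bailey against Light: payoffs 5, 1, 4, 2 → best response None.
Bailey against Normal: payoffs 6, 9, 7, 2 → best response Light.
Bailey against Thorough: payoffs 4, 0, 5, 1 → best response Normal.
No profile is a mutual best response for all players.

No pure-strategy Nash equilibrium.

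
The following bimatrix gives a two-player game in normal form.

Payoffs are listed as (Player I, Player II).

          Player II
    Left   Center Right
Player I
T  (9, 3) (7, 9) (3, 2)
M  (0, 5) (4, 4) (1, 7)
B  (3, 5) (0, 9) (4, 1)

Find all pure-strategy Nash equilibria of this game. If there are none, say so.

The unique pure-strategy Nash equilibrium is (T, Center).

For each strategy profile, look for a profitable unilateral deviation.
(T, Left): Player II can switch to Center (3 → 9). Not NE.
(T, Center): Player I gets 7, best alternative 4; Player II gets 9, best alternative 3. No profitable deviation — NE.
(T, Right): Player I can switch to B (3 → 4). Not NE.
(M, Left): Player I can switch to T (0 → 9). Not NE.
(M, Center): Player I can switch to T (4 → 7). Not NE.
(M, Right): Player I can switch to T (1 → 3). Not NE.
(B, Left): Player I can switch to T (3 → 9). Not NE.
(B, Center): Player I can switch to T (0 → 7). Not NE.
(B, Right): Player II can switch to Left (1 → 5). Not NE.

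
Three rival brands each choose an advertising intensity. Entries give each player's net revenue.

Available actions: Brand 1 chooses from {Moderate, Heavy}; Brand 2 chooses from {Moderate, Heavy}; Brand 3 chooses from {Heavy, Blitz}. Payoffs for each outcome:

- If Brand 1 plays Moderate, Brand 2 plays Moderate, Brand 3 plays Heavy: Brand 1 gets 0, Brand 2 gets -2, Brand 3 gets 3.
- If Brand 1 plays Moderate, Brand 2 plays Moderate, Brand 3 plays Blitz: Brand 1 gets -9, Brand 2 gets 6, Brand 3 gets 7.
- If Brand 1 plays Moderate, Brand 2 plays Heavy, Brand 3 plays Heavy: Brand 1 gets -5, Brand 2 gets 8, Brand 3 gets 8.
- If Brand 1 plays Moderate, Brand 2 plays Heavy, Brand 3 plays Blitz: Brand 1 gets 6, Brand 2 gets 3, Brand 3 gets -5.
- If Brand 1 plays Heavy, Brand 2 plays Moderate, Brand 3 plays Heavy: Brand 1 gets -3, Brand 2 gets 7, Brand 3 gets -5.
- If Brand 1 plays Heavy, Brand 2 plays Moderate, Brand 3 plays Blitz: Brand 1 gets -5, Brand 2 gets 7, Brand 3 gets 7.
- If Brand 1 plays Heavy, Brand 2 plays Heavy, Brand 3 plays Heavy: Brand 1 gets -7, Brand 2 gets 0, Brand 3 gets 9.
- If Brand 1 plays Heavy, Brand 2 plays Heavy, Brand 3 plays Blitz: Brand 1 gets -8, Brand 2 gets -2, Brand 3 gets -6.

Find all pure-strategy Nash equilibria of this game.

Mark each player's best response to every combination of opponents' strategies; a profile where every player is best-responding is a pure Nash equilibrium.
Brand 1 against (Moderate, Heavy): payoffs 0, -3 → best response Moderate.
Brand 1 against (Moderate, Blitz): payoffs -9, -5 → best response Heavy.
Brand 1 against (Heavy, Heavy): payoffs -5, -7 → best response Moderate.
Brand 1 against (Heavy, Blitz): payoffs 6, -8 → best response Moderate.
Brand 2 against (Moderate, Heavy): payoffs -2, 8 → best response Heavy.
Brand 2 against (Moderate, Blitz): payoffs 6, 3 → best response Moderate.
Brand 2 against (Heavy, Heavy): payoffs 7, 0 → best response Moderate.
Brand 2 against (Heavy, Blitz): payoffs 7, -2 → best response Moderate.
Brand 3 against (Moderate, Moderate): payoffs 3, 7 → best response Blitz.
Brand 3 against (Moderate, Heavy): payoffs 8, -5 → best response Heavy.
Brand 3 against (Heavy, Moderate): payoffs -5, 7 → best response Blitz.
Brand 3 against (Heavy, Heavy): payoffs 9, -6 → best response Heavy.
Mutual best responses: (Moderate, Heavy, Heavy); (Heavy, Moderate, Blitz).

(Moderate, Heavy, Heavy) and (Heavy, Moderate, Blitz)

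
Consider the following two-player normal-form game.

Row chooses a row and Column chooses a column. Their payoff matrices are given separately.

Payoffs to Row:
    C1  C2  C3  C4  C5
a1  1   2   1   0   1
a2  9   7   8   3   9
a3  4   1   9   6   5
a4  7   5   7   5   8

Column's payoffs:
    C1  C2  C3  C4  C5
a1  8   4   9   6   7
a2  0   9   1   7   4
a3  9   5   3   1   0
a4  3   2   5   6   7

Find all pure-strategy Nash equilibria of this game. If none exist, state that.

The unique pure-strategy Nash equilibrium is (a2, C2).

Row against C1: payoffs 1, 9, 4, 7 → best response a2.
Row against C2: payoffs 2, 7, 1, 5 → best response a2.
Row against C3: payoffs 1, 8, 9, 7 → best response a3.
Row against C4: payoffs 0, 3, 6, 5 → best response a3.
Row against C5: payoffs 1, 9, 5, 8 → best response a2.
Column against a1: payoffs 8, 4, 9, 6, 7 → best response C3.
Column against a2: payoffs 0, 9, 1, 7, 4 → best response C2.
Column against a3: payoffs 9, 5, 3, 1, 0 → best response C1.
Column against a4: payoffs 3, 2, 5, 6, 7 → best response C5.
Mutual best responses: (a2, C2).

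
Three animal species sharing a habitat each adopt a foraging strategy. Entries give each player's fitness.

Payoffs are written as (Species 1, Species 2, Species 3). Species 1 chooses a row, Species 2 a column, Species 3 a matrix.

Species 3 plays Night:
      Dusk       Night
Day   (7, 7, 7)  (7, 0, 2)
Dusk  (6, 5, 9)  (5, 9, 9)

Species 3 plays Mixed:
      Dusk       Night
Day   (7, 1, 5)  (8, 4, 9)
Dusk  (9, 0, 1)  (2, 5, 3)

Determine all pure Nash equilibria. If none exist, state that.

Species 1 against (Dusk, Night): payoffs 7, 6 → best response Day.
Species 1 against (Dusk, Mixed): payoffs 7, 9 → best response Dusk.
Species 1 against (Night, Night): payoffs 7, 5 → best response Day.
Species 1 against (Night, Mixed): payoffs 8, 2 → best response Day.
Species 2 against (Day, Night): payoffs 7, 0 → best response Dusk.
Species 2 against (Day, Mixed): payoffs 1, 4 → best response Night.
Species 2 against (Dusk, Night): payoffs 5, 9 → best response Night.
Species 2 against (Dusk, Mixed): payoffs 0, 5 → best response Night.
Species 3 against (Day, Dusk): payoffs 7, 5 → best response Night.
Species 3 against (Day, Night): payoffs 2, 9 → best response Mixed.
Species 3 against (Dusk, Dusk): payoffs 9, 1 → best response Night.
Species 3 against (Dusk, Night): payoffs 9, 3 → best response Night.
Mutual best responses: (Day, Dusk, Night); (Day, Night, Mixed).

(Day, Dusk, Night), (Day, Night, Mixed)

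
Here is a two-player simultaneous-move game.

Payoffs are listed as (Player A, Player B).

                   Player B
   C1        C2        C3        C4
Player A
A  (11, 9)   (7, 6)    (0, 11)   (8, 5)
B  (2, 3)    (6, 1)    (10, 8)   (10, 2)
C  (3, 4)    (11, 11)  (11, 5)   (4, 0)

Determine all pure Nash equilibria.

Pure NE: (C, C2)

(A, C1): Player B can switch to C3 (9 → 11). Not NE.
(A, C2): Player A can switch to C (7 → 11). Not NE.
(A, C3): Player A can switch to B (0 → 10). Not NE.
(A, C4): Player A can switch to B (8 → 10). Not NE.
(B, C1): Player A can switch to A (2 → 11). Not NE.
(B, C2): Player A can switch to A (6 → 7). Not NE.
(B, C3): Player A can switch to C (10 → 11). Not NE.
(B, C4): Player B can switch to C1 (2 → 3). Not NE.
(C, C1): Player A can switch to A (3 → 11). Not NE.
(C, C2): Player A gets 11, best alternative 7; Player B gets 11, best alternative 5. No profitable deviation — NE.
(C, C3): Player B can switch to C2 (5 → 11). Not NE.
(The remaining 1 profile has a profitable deviation by the same check.)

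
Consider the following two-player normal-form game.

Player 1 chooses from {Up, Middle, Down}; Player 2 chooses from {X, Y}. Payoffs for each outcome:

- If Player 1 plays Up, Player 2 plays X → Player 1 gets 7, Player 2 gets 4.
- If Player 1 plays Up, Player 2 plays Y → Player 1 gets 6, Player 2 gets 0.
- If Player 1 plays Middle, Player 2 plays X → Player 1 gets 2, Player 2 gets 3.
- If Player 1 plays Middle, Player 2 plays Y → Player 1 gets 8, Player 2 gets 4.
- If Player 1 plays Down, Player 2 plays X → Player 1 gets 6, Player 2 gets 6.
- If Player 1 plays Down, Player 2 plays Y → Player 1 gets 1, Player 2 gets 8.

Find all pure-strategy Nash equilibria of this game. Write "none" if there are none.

Player 1 against X: payoffs 7, 2, 6 → best response Up.
Player 1 against Y: payoffs 6, 8, 1 → best response Middle.
Player 2 against Up: payoffs 4, 0 → best response X.
Player 2 against Middle: payoffs 3, 4 → best response Y.
Player 2 against Down: payoffs 6, 8 → best response Y.
Mutual best responses: (Up, X); (Middle, Y).

(Up, X); (Middle, Y)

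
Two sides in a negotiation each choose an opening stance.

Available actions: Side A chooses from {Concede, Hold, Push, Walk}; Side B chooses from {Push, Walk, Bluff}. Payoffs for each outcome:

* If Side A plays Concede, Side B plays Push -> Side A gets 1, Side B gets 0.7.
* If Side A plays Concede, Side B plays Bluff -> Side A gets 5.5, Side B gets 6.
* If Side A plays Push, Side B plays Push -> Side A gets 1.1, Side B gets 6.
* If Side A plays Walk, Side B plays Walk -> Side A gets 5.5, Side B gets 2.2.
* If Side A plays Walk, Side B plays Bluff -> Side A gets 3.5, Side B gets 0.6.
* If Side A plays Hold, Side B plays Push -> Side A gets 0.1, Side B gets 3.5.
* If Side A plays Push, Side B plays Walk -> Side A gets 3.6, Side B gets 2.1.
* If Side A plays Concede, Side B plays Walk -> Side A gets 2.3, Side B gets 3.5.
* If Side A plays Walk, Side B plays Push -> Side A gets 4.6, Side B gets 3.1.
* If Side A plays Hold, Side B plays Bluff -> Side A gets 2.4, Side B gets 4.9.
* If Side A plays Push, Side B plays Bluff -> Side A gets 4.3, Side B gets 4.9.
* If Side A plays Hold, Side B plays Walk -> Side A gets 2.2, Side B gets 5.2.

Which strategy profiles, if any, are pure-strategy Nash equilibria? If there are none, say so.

(Concede, Bluff), (Walk, Push)

(Concede, Push): Side A can switch to Push (1 → 1.1). Not NE.
(Concede, Walk): Side A can switch to Push (2.3 → 3.6). Not NE.
(Concede, Bluff): Side A gets 5.5, best alternative 4.3; Side B gets 6, best alternative 3.5. No profitable deviation — NE.
(Hold, Push): Side A can switch to Concede (0.1 → 1). Not NE.
(Hold, Walk): Side A can switch to Concede (2.2 → 2.3). Not NE.
(Hold, Bluff): Side A can switch to Concede (2.4 → 5.5). Not NE.
(Push, Push): Side A can switch to Walk (1.1 → 4.6). Not NE.
(Walk, Push): Side A gets 4.6, best alternative 1.1; Side B gets 3.1, best alternative 2.2. No profitable deviation — NE.
(The remaining 4 profiles each have a profitable deviation by the same check.)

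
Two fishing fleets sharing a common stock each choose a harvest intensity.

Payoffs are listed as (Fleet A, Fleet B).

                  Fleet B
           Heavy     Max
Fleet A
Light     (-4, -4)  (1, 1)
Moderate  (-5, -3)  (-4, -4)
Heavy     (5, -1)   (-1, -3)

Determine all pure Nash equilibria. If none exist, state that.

Fleet A against Heavy: payoffs -4, -5, 5 → best response Heavy.
Fleet A against Max: payoffs 1, -4, -1 → best response Light.
Fleet B against Light: payoffs -4, 1 → best response Max.
Fleet B against Moderate: payoffs -3, -4 → best response Heavy.
Fleet B against Heavy: payoffs -1, -3 → best response Heavy.
Mutual best responses: (Light, Max); (Heavy, Heavy).

Pure-strategy Nash equilibria: (Light, Max), (Heavy, Heavy)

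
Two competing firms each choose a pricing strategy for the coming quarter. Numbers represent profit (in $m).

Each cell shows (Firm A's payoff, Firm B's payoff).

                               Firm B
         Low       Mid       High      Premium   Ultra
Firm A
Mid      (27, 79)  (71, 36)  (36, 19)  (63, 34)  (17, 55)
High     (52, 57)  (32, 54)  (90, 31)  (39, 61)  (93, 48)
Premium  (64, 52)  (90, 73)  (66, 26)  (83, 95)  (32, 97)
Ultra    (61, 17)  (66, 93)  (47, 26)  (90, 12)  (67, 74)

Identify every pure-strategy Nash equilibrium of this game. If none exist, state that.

Mark each player's best response to every combination of opponents' strategies; a profile where every player is best-responding is a pure Nash equilibrium.
Firm A against Low: payoffs 27, 52, 64, 61 → best response Premium.
Firm A against Mid: payoffs 71, 32, 90, 66 → best response Premium.
Firm A against High: payoffs 36, 90, 66, 47 → best response High.
Firm A against Premium: payoffs 63, 39, 83, 90 → best response Ultra.
Firm A against Ultra: payoffs 17, 93, 32, 67 → best response High.
Firm B against Mid: payoffs 79, 36, 19, 34, 55 → best response Low.
Firm B against High: payoffs 57, 54, 31, 61, 48 → best response Premium.
Firm B against Premium: payoffs 52, 73, 26, 95, 97 → best response Ultra.
Firm B against Ultra: payoffs 17, 93, 26, 12, 74 → best response Mid.
No profile is a mutual best response for all players.

This game has no pure Nash equilibrium.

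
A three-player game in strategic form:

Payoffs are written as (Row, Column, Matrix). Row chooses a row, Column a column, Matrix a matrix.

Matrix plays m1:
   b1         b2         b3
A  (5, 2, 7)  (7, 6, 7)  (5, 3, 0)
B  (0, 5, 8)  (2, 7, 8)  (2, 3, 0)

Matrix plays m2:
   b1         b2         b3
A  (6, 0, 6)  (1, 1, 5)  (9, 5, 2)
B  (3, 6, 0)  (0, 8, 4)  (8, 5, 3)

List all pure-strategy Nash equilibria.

Pure-strategy Nash equilibria: (A, b2, m1) and (A, b3, m2)

(A, b1, m1): Column can switch to b2 (2 → 6). Not NE.
(A, b1, m2): Column can switch to b2 (0 → 1). Not NE.
(A, b2, m1): Row gets 7, best alternative 2; Column gets 6, best alternative 3; Matrix gets 7, best alternative 5. No profitable deviation — NE.
(A, b2, m2): Column can switch to b3 (1 → 5). Not NE.
(A, b3, m1): Column can switch to b2 (3 → 6). Not NE.
(A, b3, m2): Row gets 9, best alternative 8; Column gets 5, best alternative 1; Matrix gets 2, best alternative 0. No profitable deviation — NE.
(B, b1, m1): Row can switch to A (0 → 5). Not NE.
(B, b1, m2): Row can switch to A (3 → 6). Not NE.
(B, b2, m1): Row can switch to A (2 → 7). Not NE.
(B, b2, m2): Row can switch to A (0 → 1). Not NE.
(B, b3, m1): Row can switch to A (2 → 5). Not NE.
(B, b3, m2): Row can switch to A (8 → 9). Not NE.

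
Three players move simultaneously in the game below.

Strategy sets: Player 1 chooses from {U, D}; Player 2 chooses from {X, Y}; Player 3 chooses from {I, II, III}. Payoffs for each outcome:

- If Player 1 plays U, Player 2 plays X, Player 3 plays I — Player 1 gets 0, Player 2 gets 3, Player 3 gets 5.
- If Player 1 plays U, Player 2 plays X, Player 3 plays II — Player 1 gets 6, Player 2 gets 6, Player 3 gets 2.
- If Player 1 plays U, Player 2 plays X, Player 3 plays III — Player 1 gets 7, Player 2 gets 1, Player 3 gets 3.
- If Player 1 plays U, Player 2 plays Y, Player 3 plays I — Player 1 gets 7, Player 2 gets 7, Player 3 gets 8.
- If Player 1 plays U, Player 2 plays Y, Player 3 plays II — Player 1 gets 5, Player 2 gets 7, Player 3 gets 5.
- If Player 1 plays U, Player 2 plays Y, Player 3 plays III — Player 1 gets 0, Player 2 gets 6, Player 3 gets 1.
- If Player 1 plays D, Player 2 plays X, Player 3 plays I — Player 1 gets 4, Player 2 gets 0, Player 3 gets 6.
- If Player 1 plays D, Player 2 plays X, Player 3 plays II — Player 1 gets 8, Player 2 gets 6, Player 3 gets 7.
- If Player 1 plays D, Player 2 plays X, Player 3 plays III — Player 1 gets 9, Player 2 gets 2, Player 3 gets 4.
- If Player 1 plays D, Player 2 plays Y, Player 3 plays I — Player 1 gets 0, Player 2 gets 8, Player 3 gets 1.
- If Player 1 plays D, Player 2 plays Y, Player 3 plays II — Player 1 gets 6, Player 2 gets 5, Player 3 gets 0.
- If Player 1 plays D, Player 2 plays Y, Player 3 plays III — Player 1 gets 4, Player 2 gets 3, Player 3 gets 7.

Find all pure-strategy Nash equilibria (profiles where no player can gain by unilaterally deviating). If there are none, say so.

(U, X, I): Player 1 can switch to D (0 → 4). Not NE.
(U, X, II): Player 1 can switch to D (6 → 8). Not NE.
(U, X, III): Player 1 can switch to D (7 → 9). Not NE.
(U, Y, I): Player 1 gets 7, best alternative 0; Player 2 gets 7, best alternative 3; Player 3 gets 8, best alternative 5. No profitable deviation — NE.
(U, Y, II): Player 1 can switch to D (5 → 6). Not NE.
(U, Y, III): Player 1 can switch to D (0 → 4). Not NE.
(D, X, I): Player 2 can switch to Y (0 → 8). Not NE.
(D, X, II): Player 1 gets 8, best alternative 6; Player 2 gets 6, best alternative 5; Player 3 gets 7, best alternative 6. No profitable deviation — NE.
(D, X, III): Player 2 can switch to Y (2 → 3). Not NE.
(D, Y, I): Player 1 can switch to U (0 → 7). Not NE.
(D, Y, III): Player 1 gets 4, best alternative 0; Player 2 gets 3, best alternative 2; Player 3 gets 7, best alternative 1. No profitable deviation — NE.
(The remaining 1 profile has a profitable deviation by the same check.)

The pure Nash equilibria are (U, Y, I) and (D, X, II) and (D, Y, III).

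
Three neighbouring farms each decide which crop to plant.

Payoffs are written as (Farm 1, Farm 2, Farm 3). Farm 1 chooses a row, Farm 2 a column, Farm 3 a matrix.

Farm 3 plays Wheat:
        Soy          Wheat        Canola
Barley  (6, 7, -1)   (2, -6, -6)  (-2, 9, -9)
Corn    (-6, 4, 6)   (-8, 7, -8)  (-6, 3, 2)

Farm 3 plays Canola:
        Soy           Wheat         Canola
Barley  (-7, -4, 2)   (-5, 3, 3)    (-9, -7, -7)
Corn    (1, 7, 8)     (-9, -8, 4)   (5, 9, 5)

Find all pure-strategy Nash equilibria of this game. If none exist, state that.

Mark each player's best response to every combination of opponents' strategies; a profile where every player is best-responding is a pure Nash equilibrium.
Farm 1 against (Soy, Wheat): payoffs 6, -6 → best response Barley.
Farm 1 against (Soy, Canola): payoffs -7, 1 → best response Corn.
Farm 1 against (Wheat, Wheat): payoffs 2, -8 → best response Barley.
Farm 1 against (Wheat, Canola): payoffs -5, -9 → best response Barley.
Farm 1 against (Canola, Wheat): payoffs -2, -6 → best response Barley.
Farm 1 against (Canola, Canola): payoffs -9, 5 → best response Corn.
Farm 2 against (Barley, Wheat): payoffs 7, -6, 9 → best response Canola.
Farm 2 against (Barley, Canola): payoffs -4, 3, -7 → best response Wheat.
Farm 2 against (Corn, Wheat): payoffs 4, 7, 3 → best response Wheat.
Farm 2 against (Corn, Canola): payoffs 7, -8, 9 → best response Canola.
Farm 3 against (Barley, Soy): payoffs -1, 2 → best response Canola.
Farm 3 against (Barley, Wheat): payoffs -6, 3 → best response Canola.
Farm 3 against (Barley, Canola): payoffs -9, -7 → best response Canola.
Farm 3 against (Corn, Soy): payoffs 6, 8 → best response Canola.
Farm 3 against (Corn, Wheat): payoffs -8, 4 → best response Canola.
Farm 3 against (Corn, Canola): payoffs 2, 5 → best response Canola.
Mutual best responses: (Barley, Wheat, Canola); (Corn, Canola, Canola).

(Barley, Wheat, Canola); (Corn, Canola, Canola)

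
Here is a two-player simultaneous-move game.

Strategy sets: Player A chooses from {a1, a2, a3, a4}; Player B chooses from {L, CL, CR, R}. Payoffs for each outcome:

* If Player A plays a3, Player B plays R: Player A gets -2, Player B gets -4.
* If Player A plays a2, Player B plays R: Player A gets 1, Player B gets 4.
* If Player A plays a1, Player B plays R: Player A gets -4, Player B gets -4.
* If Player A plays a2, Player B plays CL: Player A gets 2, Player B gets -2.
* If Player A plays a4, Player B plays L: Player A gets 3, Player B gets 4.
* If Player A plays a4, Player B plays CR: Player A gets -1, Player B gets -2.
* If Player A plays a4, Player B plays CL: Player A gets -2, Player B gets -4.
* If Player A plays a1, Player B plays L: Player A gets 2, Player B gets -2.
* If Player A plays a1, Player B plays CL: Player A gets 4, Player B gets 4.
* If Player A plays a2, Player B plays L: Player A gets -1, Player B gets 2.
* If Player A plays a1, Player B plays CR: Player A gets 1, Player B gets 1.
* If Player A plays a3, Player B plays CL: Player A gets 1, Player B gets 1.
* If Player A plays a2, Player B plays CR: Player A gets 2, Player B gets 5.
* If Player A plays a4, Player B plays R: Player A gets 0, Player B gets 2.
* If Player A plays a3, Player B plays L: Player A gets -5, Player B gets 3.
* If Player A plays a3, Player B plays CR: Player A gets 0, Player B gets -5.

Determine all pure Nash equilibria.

The pure Nash equilibria are (a1, CL); (a2, CR); (a4, L).

For each player, find the best response to each opponent profile; mutual best responses are the pure NE.
Player A against L: payoffs 2, -1, -5, 3 → best response a4.
Player A against CL: payoffs 4, 2, 1, -2 → best response a1.
Player A against CR: payoffs 1, 2, 0, -1 → best response a2.
Player A against R: payoffs -4, 1, -2, 0 → best response a2.
Player B against a1: payoffs -2, 4, 1, -4 → best response CL.
Player B against a2: payoffs 2, -2, 5, 4 → best response CR.
Player B against a3: payoffs 3, 1, -5, -4 → best response L.
Player B against a4: payoffs 4, -4, -2, 2 → best response L.
Mutual best responses: (a1, CL); (a2, CR); (a4, L).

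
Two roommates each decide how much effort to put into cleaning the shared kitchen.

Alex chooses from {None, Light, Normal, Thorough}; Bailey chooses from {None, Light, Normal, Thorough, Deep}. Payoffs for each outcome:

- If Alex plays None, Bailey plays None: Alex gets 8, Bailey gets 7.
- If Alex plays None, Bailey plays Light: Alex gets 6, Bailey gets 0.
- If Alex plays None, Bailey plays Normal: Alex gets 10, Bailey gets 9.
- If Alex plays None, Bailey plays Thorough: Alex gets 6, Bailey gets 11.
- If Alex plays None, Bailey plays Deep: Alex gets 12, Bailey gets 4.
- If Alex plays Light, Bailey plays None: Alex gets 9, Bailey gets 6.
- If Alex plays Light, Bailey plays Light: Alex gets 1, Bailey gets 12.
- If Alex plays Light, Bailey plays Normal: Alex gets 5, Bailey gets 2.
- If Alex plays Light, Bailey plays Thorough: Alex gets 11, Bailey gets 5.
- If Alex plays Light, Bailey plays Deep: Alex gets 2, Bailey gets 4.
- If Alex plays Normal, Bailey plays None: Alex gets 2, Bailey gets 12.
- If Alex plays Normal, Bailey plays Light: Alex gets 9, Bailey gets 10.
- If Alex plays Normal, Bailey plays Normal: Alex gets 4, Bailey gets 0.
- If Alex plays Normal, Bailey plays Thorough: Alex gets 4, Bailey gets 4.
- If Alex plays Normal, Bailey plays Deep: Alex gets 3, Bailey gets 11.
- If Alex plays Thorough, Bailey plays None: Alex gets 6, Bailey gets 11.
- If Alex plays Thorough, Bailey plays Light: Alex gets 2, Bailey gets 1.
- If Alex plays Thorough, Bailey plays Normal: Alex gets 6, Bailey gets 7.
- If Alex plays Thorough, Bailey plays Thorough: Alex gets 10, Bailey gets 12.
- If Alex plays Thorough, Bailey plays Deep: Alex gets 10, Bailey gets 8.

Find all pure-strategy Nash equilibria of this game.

(None, None): Alex can switch to Light (8 → 9). Not NE.
(None, Light): Alex can switch to Normal (6 → 9). Not NE.
(None, Normal): Bailey can switch to Thorough (9 → 11). Not NE.
(None, Thorough): Alex can switch to Light (6 → 11). Not NE.
(None, Deep): Bailey can switch to None (4 → 7). Not NE.
(Light, None): Bailey can switch to Light (6 → 12). Not NE.
(Light, Light): Alex can switch to None (1 → 6). Not NE.
(Light, Normal): Alex can switch to None (5 → 10). Not NE.
(Light, Thorough): Bailey can switch to None (5 → 6). Not NE.
(Light, Deep): Alex can switch to None (2 → 12). Not NE.
(Normal, None): Alex can switch to None (2 → 8). Not NE.
(Normal, Light): Bailey can switch to None (10 → 12). Not NE.
(The remaining 8 profiles each have a profitable deviation by the same check.)

This game has no pure Nash equilibrium.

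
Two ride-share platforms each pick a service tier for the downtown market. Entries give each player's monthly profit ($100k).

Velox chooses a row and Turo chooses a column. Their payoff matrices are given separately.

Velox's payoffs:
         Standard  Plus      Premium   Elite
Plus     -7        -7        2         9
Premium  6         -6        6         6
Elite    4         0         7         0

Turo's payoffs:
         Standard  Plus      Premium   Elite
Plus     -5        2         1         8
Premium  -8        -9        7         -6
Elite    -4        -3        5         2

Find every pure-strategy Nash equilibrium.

For each player, find the best response to each opponent profile; mutual best responses are the pure NE.
Velox against Standard: payoffs -7, 6, 4 → best response Premium.
Velox against Plus: payoffs -7, -6, 0 → best response Elite.
Velox against Premium: payoffs 2, 6, 7 → best response Elite.
Velox against Elite: payoffs 9, 6, 0 → best response Plus.
Turo against Plus: payoffs -5, 2, 1, 8 → best response Elite.
Turo against Premium: payoffs -8, -9, 7, -6 → best response Premium.
Turo against Elite: payoffs -4, -3, 5, 2 → best response Premium.
Mutual best responses: (Plus, Elite); (Elite, Premium).

The pure Nash equilibria are (Plus, Elite) and (Elite, Premium).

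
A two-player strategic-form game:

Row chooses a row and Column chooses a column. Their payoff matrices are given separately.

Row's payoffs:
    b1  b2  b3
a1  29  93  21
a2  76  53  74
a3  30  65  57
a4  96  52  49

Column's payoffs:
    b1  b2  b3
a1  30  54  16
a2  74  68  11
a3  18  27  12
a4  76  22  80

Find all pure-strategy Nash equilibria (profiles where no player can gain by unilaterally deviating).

The unique pure-strategy Nash equilibrium is (a1, b2).

Row against b1: payoffs 29, 76, 30, 96 → best response a4.
Row against b2: payoffs 93, 53, 65, 52 → best response a1.
Row against b3: payoffs 21, 74, 57, 49 → best response a2.
Column against a1: payoffs 30, 54, 16 → best response b2.
Column against a2: payoffs 74, 68, 11 → best response b1.
Column against a3: payoffs 18, 27, 12 → best response b2.
Column against a4: payoffs 76, 22, 80 → best response b3.
Mutual best responses: (a1, b2).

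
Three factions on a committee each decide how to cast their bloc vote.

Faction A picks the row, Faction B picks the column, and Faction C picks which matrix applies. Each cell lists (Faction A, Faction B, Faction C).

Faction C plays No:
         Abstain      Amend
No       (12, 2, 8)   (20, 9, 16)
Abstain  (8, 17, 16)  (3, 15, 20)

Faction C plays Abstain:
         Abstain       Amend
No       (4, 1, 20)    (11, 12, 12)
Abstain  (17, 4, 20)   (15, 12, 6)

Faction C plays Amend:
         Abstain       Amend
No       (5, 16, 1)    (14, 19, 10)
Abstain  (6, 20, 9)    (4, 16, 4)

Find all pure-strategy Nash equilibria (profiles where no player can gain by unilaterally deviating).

Pure NE: (No, Amend, No)

Faction A against (Abstain, No): payoffs 12, 8 → best response No.
Faction A against (Abstain, Abstain): payoffs 4, 17 → best response Abstain.
Faction A against (Abstain, Amend): payoffs 5, 6 → best response Abstain.
Faction A against (Amend, No): payoffs 20, 3 → best response No.
Faction A against (Amend, Abstain): payoffs 11, 15 → best response Abstain.
Faction A against (Amend, Amend): payoffs 14, 4 → best response No.
Faction B against (No, No): payoffs 2, 9 → best response Amend.
Faction B against (No, Abstain): payoffs 1, 12 → best response Amend.
Faction B against (No, Amend): payoffs 16, 19 → best response Amend.
Faction B against (Abstain, No): payoffs 17, 15 → best response Abstain.
Faction B against (Abstain, Abstain): payoffs 4, 12 → best response Amend.
Faction B against (Abstain, Amend): payoffs 20, 16 → best response Abstain.
Faction C against (No, Abstain): payoffs 8, 20, 1 → best response Abstain.
Faction C against (No, Amend): payoffs 16, 12, 10 → best response No.
Faction C against (Abstain, Abstain): payoffs 16, 20, 9 → best response Abstain.
Faction C against (Abstain, Amend): payoffs 20, 6, 4 → best response No.
Mutual best responses: (No, Amend, No).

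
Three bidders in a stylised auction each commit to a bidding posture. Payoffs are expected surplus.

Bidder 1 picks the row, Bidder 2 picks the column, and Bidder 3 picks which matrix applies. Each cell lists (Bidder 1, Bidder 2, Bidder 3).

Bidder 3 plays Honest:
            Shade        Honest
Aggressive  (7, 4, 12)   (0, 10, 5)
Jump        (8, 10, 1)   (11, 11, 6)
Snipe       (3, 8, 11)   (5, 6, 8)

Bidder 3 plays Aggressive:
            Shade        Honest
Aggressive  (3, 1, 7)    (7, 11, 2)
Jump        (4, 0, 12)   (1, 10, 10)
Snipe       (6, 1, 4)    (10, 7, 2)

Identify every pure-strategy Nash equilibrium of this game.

Bidder 1 against (Shade, Honest): payoffs 7, 8, 3 → best response Jump.
Bidder 1 against (Shade, Aggressive): payoffs 3, 4, 6 → best response Snipe.
Bidder 1 against (Honest, Honest): payoffs 0, 11, 5 → best response Jump.
Bidder 1 against (Honest, Aggressive): payoffs 7, 1, 10 → best response Snipe.
Bidder 2 against (Aggressive, Honest): payoffs 4, 10 → best response Honest.
Bidder 2 against (Aggressive, Aggressive): payoffs 1, 11 → best response Honest.
Bidder 2 against (Jump, Honest): payoffs 10, 11 → best response Honest.
Bidder 2 against (Jump, Aggressive): payoffs 0, 10 → best response Honest.
Bidder 2 against (Snipe, Honest): payoffs 8, 6 → best response Shade.
Bidder 2 against (Snipe, Aggressive): payoffs 1, 7 → best response Honest.
Bidder 3 against (Aggressive, Shade): payoffs 12, 7 → best response Honest.
Bidder 3 against (Aggressive, Honest): payoffs 5, 2 → best response Honest.
Bidder 3 against (Jump, Shade): payoffs 1, 12 → best response Aggressive.
Bidder 3 against (Jump, Honest): payoffs 6, 10 → best response Aggressive.
Bidder 3 against (Snipe, Shade): payoffs 11, 4 → best response Honest.
Bidder 3 against (Snipe, Honest): payoffs 8, 2 → best response Honest.
No profile is a mutual best response for all players.

This game has no pure Nash equilibrium.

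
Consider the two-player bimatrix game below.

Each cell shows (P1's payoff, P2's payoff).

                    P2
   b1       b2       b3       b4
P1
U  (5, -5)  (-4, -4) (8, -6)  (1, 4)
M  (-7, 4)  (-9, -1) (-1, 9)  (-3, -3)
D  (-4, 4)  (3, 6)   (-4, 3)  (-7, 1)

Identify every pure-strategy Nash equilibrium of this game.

Mark each player's best response to every combination of opponents' strategies; a profile where every player is best-responding is a pure Nash equilibrium.
P1 against b1: payoffs 5, -7, -4 → best response U.
P1 against b2: payoffs -4, -9, 3 → best response D.
P1 against b3: payoffs 8, -1, -4 → best response U.
P1 against b4: payoffs 1, -3, -7 → best response U.
P2 against U: payoffs -5, -4, -6, 4 → best response b4.
P2 against M: payoffs 4, -1, 9, -3 → best response b3.
P2 against D: payoffs 4, 6, 3, 1 → best response b2.
Mutual best responses: (U, b4); (D, b2).

(U, b4) and (D, b2)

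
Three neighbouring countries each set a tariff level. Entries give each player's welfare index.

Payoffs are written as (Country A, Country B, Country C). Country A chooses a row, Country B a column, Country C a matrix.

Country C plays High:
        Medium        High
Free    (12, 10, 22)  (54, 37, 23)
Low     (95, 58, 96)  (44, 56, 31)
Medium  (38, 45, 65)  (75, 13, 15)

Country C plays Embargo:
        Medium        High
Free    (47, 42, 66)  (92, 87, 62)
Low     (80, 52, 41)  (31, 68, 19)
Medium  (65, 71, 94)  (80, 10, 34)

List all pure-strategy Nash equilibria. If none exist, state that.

Check each profile: it is a Nash equilibrium iff no player can strictly gain by switching unilaterally.
(Free, Medium, High): Country A can switch to Low (12 → 95). Not NE.
(Free, Medium, Embargo): Country A can switch to Low (47 → 80). Not NE.
(Free, High, High): Country A can switch to Medium (54 → 75). Not NE.
(Free, High, Embargo): Country A gets 92, best alternative 80; Country B gets 87, best alternative 42; Country C gets 62, best alternative 23. No profitable deviation — NE.
(Low, Medium, High): Country A gets 95, best alternative 38; Country B gets 58, best alternative 56; Country C gets 96, best alternative 41. No profitable deviation — NE.
(Low, Medium, Embargo): Country B can switch to High (52 → 68). Not NE.
(Low, High, High): Country A can switch to Free (44 → 54). Not NE.
(Low, High, Embargo): Country A can switch to Free (31 → 92). Not NE.
(Medium, Medium, High): Country A can switch to Low (38 → 95). Not NE.
(Medium, Medium, Embargo): Country A can switch to Low (65 → 80). Not NE.
(Medium, High, High): Country B can switch to Medium (13 → 45). Not NE.
(Medium, High, Embargo): Country A can switch to Free (80 → 92). Not NE.

(Free, High, Embargo); (Low, Medium, High)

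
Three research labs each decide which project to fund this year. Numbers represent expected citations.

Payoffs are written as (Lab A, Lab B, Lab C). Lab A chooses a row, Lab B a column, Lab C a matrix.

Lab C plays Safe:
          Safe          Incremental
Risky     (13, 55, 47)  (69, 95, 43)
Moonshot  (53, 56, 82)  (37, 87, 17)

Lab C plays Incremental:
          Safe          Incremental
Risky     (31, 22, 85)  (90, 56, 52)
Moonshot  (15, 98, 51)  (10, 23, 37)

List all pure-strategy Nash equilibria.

The unique pure-strategy Nash equilibrium is (Risky, Incremental, Incremental).

Lab A against (Safe, Safe): payoffs 13, 53 → best response Moonshot.
Lab A against (Safe, Incremental): payoffs 31, 15 → best response Risky.
Lab A against (Incremental, Safe): payoffs 69, 37 → best response Risky.
Lab A against (Incremental, Incremental): payoffs 90, 10 → best response Risky.
Lab B against (Risky, Safe): payoffs 55, 95 → best response Incremental.
Lab B against (Risky, Incremental): payoffs 22, 56 → best response Incremental.
Lab B against (Moonshot, Safe): payoffs 56, 87 → best response Incremental.
Lab B against (Moonshot, Incremental): payoffs 98, 23 → best response Safe.
Lab C against (Risky, Safe): payoffs 47, 85 → best response Incremental.
Lab C against (Risky, Incremental): payoffs 43, 52 → best response Incremental.
Lab C against (Moonshot, Safe): payoffs 82, 51 → best response Safe.
Lab C against (Moonshot, Incremental): payoffs 17, 37 → best response Incremental.
Mutual best responses: (Risky, Incremental, Incremental).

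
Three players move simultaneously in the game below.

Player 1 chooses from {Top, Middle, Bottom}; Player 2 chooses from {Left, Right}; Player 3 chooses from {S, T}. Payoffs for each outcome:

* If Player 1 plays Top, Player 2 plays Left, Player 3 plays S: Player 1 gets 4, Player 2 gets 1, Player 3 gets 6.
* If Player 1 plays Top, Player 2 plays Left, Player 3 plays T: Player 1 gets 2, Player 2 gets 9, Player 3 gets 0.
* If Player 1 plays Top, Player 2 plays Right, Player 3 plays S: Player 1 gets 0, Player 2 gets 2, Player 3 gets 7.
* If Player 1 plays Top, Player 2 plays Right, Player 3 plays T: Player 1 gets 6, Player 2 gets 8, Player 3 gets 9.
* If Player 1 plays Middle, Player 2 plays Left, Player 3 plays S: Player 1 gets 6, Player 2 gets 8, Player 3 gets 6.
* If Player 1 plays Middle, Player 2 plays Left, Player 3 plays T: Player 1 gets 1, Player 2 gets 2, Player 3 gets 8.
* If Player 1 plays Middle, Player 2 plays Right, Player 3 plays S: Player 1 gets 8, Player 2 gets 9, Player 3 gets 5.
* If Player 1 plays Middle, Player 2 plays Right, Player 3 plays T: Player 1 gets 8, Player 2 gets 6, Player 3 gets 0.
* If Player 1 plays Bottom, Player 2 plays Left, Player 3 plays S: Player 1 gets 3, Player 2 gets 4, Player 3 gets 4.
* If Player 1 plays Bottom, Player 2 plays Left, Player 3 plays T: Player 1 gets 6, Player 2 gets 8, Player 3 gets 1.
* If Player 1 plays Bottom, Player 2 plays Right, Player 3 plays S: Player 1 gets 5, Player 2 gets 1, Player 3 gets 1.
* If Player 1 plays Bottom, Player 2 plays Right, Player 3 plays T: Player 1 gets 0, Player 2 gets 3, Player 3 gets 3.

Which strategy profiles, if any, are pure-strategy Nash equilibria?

(Middle, Right, S)

Check each profile: it is a Nash equilibrium iff no player can strictly gain by switching unilaterally.
(Top, Left, S): Player 1 can switch to Middle (4 → 6). Not NE.
(Top, Left, T): Player 1 can switch to Bottom (2 → 6). Not NE.
(Top, Right, S): Player 1 can switch to Middle (0 → 8). Not NE.
(Top, Right, T): Player 1 can switch to Middle (6 → 8). Not NE.
(Middle, Left, S): Player 2 can switch to Right (8 → 9). Not NE.
(Middle, Left, T): Player 1 can switch to Top (1 → 2). Not NE.
(Middle, Right, S): Player 1 gets 8, best alternative 5; Player 2 gets 9, best alternative 8; Player 3 gets 5, best alternative 0. No profitable deviation — NE.
(Middle, Right, T): Player 3 can switch to S (0 → 5). Not NE.
(Bottom, Left, S): Player 1 can switch to Top (3 → 4). Not NE.
(Bottom, Left, T): Player 3 can switch to S (1 → 4). Not NE.
(Bottom, Right, S): Player 1 can switch to Middle (5 → 8). Not NE.
(The remaining 1 profile has a profitable deviation by the same check.)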